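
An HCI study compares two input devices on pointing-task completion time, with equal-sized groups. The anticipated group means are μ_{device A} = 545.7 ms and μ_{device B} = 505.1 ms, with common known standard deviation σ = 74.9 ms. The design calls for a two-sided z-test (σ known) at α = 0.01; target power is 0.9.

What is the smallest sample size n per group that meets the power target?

n = 102 per group

Standardized effect: d = |μ_{device A} − μ_{device B}| / σ = |545.7 − 505.1| / 74.9 = 0.5421
Set Φ(δ − 2.576) = 0.9; then δ − 2.576 = Φ⁻¹(0.9) = 1.282, giving δ = 3.857.
(The Φ(−δ − z_{α/2}) term is vanishingly small for δ > 0 and is dropped in the standard sample-size formula.)
δ = d·√(n/2) ⇒ n = 2(δ/d)² = 2 × (3.857 / 0.5421)² = 101.28.
Rounding up, n = 102 per group.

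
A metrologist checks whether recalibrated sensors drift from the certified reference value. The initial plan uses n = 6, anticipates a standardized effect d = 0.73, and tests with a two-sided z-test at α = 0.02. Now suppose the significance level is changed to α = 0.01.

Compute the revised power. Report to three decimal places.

δ = d·√n = 0.73 × √6 = 1.7881 (unchanged). New critical value: z_{0.005} = 2.576.
Revised power = Φ(δ − 2.576) + Φ(−δ − 2.576) = Φ(-0.788) + Φ(-4.364) = 0.2154 + 0.0000 = 0.2154.

Power ≈ 0.215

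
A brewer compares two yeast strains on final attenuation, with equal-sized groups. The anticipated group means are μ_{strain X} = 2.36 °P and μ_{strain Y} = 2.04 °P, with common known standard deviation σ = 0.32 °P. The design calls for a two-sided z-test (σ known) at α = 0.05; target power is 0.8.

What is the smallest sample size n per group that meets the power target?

n = 16 per group

Standardized effect: d = |μ_{strain X} − μ_{strain Y}| / σ = |2.36 − 2.04| / 0.32 = 1.0000
For power 0.8 need Φ(δ − z_{0.025}) = 0.8, so δ = z_{0.025} + z_{0.20} = 1.960 + 0.842 = 2.802.
(For δ > 0 the lower-tail rejection region contributes negligibly to power, so the one-term inversion is standard.)
δ = d·√(n/2) ⇒ n = 2(δ/d)² = 2 × (2.802 / 1.0000)² = 15.70.
Round up to the next whole unit.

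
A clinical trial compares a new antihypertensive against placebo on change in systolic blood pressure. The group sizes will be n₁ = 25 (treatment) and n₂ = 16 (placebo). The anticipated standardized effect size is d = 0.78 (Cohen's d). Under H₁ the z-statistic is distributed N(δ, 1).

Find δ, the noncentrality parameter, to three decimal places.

δ ≈ 2.436

The noncentrality parameter scales effect size by the design's sample-size factor: δ = d / √(1/n₁ + 1/n₂) = 0.78 / √(1/25 + 1/16) = 2.4363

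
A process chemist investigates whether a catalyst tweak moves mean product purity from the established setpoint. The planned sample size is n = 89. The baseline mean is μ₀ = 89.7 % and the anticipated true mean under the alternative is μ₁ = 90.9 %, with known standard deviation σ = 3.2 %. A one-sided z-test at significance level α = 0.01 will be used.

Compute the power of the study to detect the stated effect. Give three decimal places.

Power ≈ 0.887

Standardized effect: d = |μ₁ − μ₀| / σ = |90.9 − 89.7| / 3.2 = 0.3750
Noncentrality parameter: δ = d·√n = 0.3750 × √89 = 3.5377
Critical value for a one-sided test at α = 0.01: z_α = 2.326.
Power = P(Z > 2.326 − δ) = Φ(1.211) = 0.8871.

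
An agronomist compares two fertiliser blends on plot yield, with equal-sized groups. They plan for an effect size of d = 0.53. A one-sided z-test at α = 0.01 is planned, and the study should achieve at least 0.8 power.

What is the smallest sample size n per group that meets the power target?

n = 72 per group

Set Φ(δ − 2.326) = 0.8; then δ − 2.326 = Φ⁻¹(0.8) = 0.842, giving δ = 3.168.
δ = d·√(n/2) ⇒ n = 2(δ/d)² = 2 × (3.168 / 0.53)² = 71.46.
Rounding up, n = 72 per group.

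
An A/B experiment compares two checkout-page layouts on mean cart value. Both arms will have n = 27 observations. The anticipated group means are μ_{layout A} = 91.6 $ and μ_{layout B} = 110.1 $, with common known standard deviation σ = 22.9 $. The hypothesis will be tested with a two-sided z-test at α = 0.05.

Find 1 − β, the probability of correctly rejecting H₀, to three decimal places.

Standardized effect: d = |μ_{layout A} − μ_{layout B}| / σ = |91.6 − 110.1| / 22.9 = 0.8079
Noncentrality parameter: δ = d·√(n/2) = 0.8079 × √(27/2) = 2.9683
Two-sided α = 0.05 → critical value z_{0.025} = 1.960.
Power = Φ(δ − 1.960) + Φ(−δ − 1.960) = Φ(1.008) + Φ(-4.928) = 0.8433 + 0.0000 = 0.8433.

Power ≈ 0.843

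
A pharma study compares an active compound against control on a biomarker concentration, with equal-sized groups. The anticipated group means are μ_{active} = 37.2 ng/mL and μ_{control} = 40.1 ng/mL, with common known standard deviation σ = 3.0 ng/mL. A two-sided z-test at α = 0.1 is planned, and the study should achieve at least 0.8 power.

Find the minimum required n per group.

Standardized effect: d = |μ_{active} − μ_{control}| / σ = |37.2 − 40.1| / 3.0 = 0.9667
For power 0.8 need Φ(δ − z_{0.05}) = 0.8, so δ = z_{0.05} + z_{0.20} = 1.645 + 0.842 = 2.486.
(The Φ(−δ − z_{α/2}) term is vanishingly small for δ > 0 and is dropped in the standard sample-size formula.)
δ = d·√(n/2) ⇒ n = 2(δ/d)² = 2 × (2.486 / 0.9667)² = 13.23.
Rounding up, n = 14 per group.

n = 14 per group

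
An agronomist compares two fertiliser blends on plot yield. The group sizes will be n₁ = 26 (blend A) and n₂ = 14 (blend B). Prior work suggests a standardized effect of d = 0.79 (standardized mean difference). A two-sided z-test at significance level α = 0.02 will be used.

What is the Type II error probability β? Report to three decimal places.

β ≈ 0.477

Noncentrality parameter: δ = d / √(1/n₁ + 1/n₂) = 0.79 / √(1/26 + 1/14) = 2.3831
Two-sided α = 0.02 → critical value z_{0.01} = 2.326.
Power = Φ(δ − 2.326) + Φ(−δ − 2.326) = Φ(0.057) + Φ(-4.709) = 0.5226 + 0.0000 = 0.5226.
Type II error: β = 1 − power = 1 − 0.5226 = 0.4774.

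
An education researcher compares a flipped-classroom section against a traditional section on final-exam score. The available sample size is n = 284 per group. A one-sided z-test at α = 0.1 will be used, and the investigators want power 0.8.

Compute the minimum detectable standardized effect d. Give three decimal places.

Need Φ(δ − 1.282) = 0.8, so δ = 1.282 + 0.842 = 2.123.
δ = d·√(n/2) ⇒ d = δ/√(n/2) = 2.123/√(284/2) = 0.1782.

d ≈ 0.178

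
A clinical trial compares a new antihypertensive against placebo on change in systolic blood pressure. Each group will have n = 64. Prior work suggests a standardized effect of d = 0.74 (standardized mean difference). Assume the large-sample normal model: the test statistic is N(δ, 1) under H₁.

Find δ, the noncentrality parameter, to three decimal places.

The noncentrality parameter scales effect size by the design's sample-size factor: δ = d·√(n/2) = 0.74 × √(64/2) = 4.1861

δ ≈ 4.186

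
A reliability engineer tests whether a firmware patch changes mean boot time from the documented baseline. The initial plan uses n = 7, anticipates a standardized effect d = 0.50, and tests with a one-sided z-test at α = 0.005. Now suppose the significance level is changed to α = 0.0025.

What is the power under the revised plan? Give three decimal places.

δ = d·√n = 0.50 × √7 = 1.3229 (unchanged). New critical value: z_{0.0025} = 2.807.
Revised power = Φ(δ − 2.807) = Φ(-1.484) = 0.0689.

Power ≈ 0.069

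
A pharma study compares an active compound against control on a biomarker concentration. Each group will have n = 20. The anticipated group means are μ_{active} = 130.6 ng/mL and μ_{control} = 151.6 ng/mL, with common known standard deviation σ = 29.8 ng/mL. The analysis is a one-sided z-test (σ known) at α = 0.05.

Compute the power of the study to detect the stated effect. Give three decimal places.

Standardized effect: d = |μ_{active} − μ_{control}| / σ = |130.6 − 151.6| / 29.8 = 0.7047
Noncentrality parameter: λ = d·√(n/2) = 0.7047 × √(20/2) = 2.2285
One-sided α = 0.05 → critical value z_{0.05} = 1.645.
Power = P(Z > 1.645 − λ) = Φ(0.584) = 0.7203.

Power ≈ 0.720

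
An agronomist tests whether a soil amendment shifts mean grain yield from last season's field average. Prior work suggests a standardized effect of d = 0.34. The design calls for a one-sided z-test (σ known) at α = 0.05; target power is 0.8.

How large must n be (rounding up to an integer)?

For power 0.8 need Φ(δ − z_{0.05}) = 0.8, so δ = z_{0.05} + z_{0.20} = 1.645 + 0.842 = 2.486.
δ = d·√n ⇒ n = (δ/d)² = (2.486 / 0.34)² = 53.48.
Rounding up, n = 54.

n = 54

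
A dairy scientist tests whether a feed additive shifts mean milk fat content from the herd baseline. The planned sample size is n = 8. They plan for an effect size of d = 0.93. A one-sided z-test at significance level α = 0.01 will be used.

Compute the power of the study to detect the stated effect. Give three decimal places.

Noncentrality parameter: λ = d·√n = 0.93 × √8 = 2.6304
One-sided α = 0.01 → critical value z_{0.01} = 2.326.
Power = P(Z > 2.326 − λ) = Φ(0.304) = 0.6195.

Power ≈ 0.619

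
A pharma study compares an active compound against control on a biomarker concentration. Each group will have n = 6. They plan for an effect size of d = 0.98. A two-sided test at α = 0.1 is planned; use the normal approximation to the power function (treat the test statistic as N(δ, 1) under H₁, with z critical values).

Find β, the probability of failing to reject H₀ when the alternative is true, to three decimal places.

Noncentrality parameter: δ = d·√(n/2) = 0.98 × √(6/2) = 1.6974
Critical value for a two-sided test at α = 0.1: z_{α/2} = 1.645.
Power = Φ(δ − 1.645) + Φ(−δ − 1.645) = Φ(0.053) + Φ(-3.342) = 0.5210 + 0.0004 = 0.5214.
Type II error: β = 1 − power = 1 − 0.5214 = 0.4786.

β ≈ 0.479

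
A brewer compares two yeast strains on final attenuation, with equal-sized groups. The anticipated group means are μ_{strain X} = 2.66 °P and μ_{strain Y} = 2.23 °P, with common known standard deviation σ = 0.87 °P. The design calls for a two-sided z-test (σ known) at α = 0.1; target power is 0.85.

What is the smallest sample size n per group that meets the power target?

Standardized effect: d = |μ_{strain X} − μ_{strain Y}| / σ = |2.66 − 2.23| / 0.87 = 0.4943
Set Φ(δ − 1.645) = 0.85; then δ − 1.645 = Φ⁻¹(0.85) = 1.036, giving δ = 2.681.
(For δ > 0 the lower-tail rejection region contributes negligibly to power, so the one-term inversion is standard.)
δ = d·√(n/2) ⇒ n = 2(δ/d)² = 2 × (2.681 / 0.4943)² = 58.86.
Round up to the next whole unit.

n = 59 per group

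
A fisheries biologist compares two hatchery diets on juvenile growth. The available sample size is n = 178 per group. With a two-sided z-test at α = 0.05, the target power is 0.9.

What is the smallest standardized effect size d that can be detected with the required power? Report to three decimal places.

Need Φ(δ − 1.960) = 0.9, so δ = 1.960 + 1.282 = 3.242.
(The second rejection-region term Φ(−δ − z_{α/2}) is negligible and dropped.)
δ = d·√(n/2) ⇒ d = δ/√(n/2) = 3.242/√(178/2) = 0.3436.

d ≈ 0.344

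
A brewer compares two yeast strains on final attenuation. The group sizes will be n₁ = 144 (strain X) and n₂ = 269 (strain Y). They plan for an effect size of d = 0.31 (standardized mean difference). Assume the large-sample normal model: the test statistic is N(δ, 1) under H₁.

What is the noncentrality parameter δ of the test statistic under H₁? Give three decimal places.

δ ≈ 3.002

The noncentrality parameter scales effect size by the design's sample-size factor: δ = d / √(1/n₁ + 1/n₂) = 0.31 / √(1/144 + 1/269) = 3.0022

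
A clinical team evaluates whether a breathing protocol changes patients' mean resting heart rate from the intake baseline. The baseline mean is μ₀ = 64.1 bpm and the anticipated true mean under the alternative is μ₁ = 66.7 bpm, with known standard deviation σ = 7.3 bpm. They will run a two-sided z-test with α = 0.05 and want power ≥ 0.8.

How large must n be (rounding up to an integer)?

n = 62

Standardized effect: d = |μ₁ − μ₀| / σ = |66.7 − 64.1| / 7.3 = 0.3562
For power 0.8 need Φ(δ − z_{0.025}) = 0.8, so δ = z_{0.025} + z_{0.20} = 1.960 + 0.842 = 2.802.
(The Φ(−δ − z_{α/2}) term is vanishingly small for δ > 0 and is dropped in the standard sample-size formula.)
δ = d·√n ⇒ n = (δ/d)² = (2.802 / 0.3562)² = 61.87.
Rounding up, n = 62.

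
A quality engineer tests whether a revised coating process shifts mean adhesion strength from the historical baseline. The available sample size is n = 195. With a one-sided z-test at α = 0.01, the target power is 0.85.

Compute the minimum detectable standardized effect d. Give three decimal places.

d ≈ 0.241

Required noncentrality: δ = z_{0.01} + z_{0.15} = 2.326 + 1.036 = 3.363.
δ = d·√n ⇒ d = δ/√n = 3.363/√195 = 0.2408.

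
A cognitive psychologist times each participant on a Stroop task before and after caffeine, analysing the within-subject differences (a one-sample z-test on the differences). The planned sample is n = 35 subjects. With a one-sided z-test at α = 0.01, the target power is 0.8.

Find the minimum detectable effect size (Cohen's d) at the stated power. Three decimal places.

Need Φ(δ − 2.326) = 0.8, so δ = 2.326 + 0.842 = 3.168.
δ = d·√n ⇒ d = δ/√n = 3.168/√35 = 0.5355.

d ≈ 0.535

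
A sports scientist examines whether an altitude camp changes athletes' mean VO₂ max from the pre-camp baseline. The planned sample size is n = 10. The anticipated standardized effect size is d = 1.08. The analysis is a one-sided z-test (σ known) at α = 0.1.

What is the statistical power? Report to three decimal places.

Noncentrality parameter: δ = d·√n = 1.08 × √10 = 3.4153
One-sided α = 0.1 → critical value z_{0.1} = 1.282.
Power = Φ(δ − 1.282) = Φ(2.134) = 0.9836.

Power ≈ 0.984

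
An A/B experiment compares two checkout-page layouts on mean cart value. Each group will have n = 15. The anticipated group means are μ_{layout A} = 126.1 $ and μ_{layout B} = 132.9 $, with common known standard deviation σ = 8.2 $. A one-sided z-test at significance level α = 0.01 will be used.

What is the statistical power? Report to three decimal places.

Standardized effect: d = |μ_{layout A} − μ_{layout B}| / σ = |126.1 − 132.9| / 8.2 = 0.8293
Noncentrality parameter: δ = d·√(n/2) = 0.8293 × √(15/2) = 2.2710
Critical value for a one-sided test at α = 0.01: z_α = 2.326.
Power = P(Z > 2.326 − δ) = Φ(-0.055) = 0.4779.

Power ≈ 0.478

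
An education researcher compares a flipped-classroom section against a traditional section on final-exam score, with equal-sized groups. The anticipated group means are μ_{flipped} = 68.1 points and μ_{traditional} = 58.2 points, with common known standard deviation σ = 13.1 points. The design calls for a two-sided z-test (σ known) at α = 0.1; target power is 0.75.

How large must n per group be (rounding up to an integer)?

Standardized effect: d = |μ_{flipped} − μ_{traditional}| / σ = |68.1 − 58.2| / 13.1 = 0.7557
For power 0.75 need Φ(δ − z_{0.05}) = 0.75, so δ = z_{0.05} + z_{0.25} = 1.645 + 0.674 = 2.319.
(The Φ(−δ − z_{α/2}) term is vanishingly small for δ > 0 and is dropped in the standard sample-size formula.)
δ = d·√(n/2) ⇒ n = 2(δ/d)² = 2 × (2.319 / 0.7557)² = 18.84.
Rounding up, n = 19 per group.

n = 19 per group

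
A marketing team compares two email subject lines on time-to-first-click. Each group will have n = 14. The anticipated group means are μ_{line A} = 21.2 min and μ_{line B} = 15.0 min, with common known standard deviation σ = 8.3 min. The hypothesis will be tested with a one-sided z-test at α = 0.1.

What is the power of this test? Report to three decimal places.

Power ≈ 0.756

Standardized effect: d = |μ_{line A} − μ_{line B}| / σ = |21.2 − 15.0| / 8.3 = 0.7470
Noncentrality parameter: δ = d·√(n/2) = 0.7470 × √(14/2) = 1.9763
Critical value for a one-sided test at α = 0.1: z_α = 1.282.
Power = P(Z > 1.282 − δ) = Φ(0.695) = 0.7564.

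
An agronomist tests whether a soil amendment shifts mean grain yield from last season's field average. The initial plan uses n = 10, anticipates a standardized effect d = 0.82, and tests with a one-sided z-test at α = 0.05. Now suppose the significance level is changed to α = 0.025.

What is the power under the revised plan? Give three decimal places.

Power ≈ 0.737

δ = d·√n = 0.82 × √10 = 2.5931 (unchanged). New critical value: z_{0.025} = 1.960.
Revised power = P(Z > 1.960 − δ) = Φ(0.633) = 0.7367.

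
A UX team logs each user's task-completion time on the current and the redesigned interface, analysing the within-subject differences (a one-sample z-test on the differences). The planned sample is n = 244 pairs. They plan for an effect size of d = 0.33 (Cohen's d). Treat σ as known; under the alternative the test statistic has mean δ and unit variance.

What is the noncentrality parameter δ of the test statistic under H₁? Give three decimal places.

The noncentrality parameter scales effect size by the design's sample-size factor: δ = d·√n = 0.33 × √244 = 5.1548

δ ≈ 5.155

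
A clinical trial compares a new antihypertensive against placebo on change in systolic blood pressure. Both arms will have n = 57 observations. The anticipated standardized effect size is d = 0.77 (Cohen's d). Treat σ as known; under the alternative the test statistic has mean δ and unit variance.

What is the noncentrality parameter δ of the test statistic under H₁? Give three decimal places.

δ = d·√(n/2) = 0.77 × √(57/2) = 4.1107

δ ≈ 4.111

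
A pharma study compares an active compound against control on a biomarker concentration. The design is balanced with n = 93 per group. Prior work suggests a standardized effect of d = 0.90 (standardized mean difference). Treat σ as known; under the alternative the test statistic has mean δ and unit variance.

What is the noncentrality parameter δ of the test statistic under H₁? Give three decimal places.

δ ≈ 6.137

δ = d·√(n/2) = 0.90 × √(93/2) = 6.1372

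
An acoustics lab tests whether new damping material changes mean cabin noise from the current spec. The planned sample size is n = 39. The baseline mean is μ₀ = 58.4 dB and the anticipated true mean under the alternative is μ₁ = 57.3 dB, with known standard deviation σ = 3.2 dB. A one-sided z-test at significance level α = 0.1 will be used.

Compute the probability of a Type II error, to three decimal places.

Standardized effect: d = |μ₁ − μ₀| / σ = |57.3 − 58.4| / 3.2 = 0.3438
Noncentrality parameter: δ = d·√n = 0.3438 × √39 = 2.1467
One-sided α = 0.1 → critical value z_{0.1} = 1.282.
Power = P(Z > 1.282 − δ) = Φ(0.865) = 0.8065.
Type II error: β = 1 − power = 1 − 0.8065 = 0.1935.

β ≈ 0.193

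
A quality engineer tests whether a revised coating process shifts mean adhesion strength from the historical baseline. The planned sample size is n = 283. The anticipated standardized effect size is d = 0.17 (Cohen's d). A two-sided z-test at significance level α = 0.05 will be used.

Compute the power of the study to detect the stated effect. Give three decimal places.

Power ≈ 0.816

Noncentrality parameter: δ = d·√n = 0.17 × √283 = 2.8598
Two-sided α = 0.05 → critical value z_{0.025} = 1.960.
Power = Φ(δ − 1.960) + Φ(−δ − 1.960) = Φ(0.900) + Φ(-4.820) = 0.8159 + 0.0000 = 0.8159.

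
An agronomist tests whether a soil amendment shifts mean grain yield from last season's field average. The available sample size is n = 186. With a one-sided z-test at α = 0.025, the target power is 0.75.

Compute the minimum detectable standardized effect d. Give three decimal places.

d ≈ 0.193

Need Φ(δ − 1.960) = 0.75, so δ = 1.960 + 0.674 = 2.634.
δ = d·√n ⇒ d = δ/√n = 2.634/√186 = 0.1932.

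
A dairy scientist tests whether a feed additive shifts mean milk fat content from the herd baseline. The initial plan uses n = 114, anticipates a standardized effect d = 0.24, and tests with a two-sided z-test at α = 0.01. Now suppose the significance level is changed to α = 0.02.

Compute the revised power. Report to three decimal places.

δ = d·√n = 0.24 × √114 = 2.5625 (unchanged). New critical value: z_{0.01} = 2.326.
Revised power = Φ(δ − 2.326) + Φ(−δ − 2.326) = Φ(0.236) + Φ(-4.889) = 0.5933 + 0.0000 = 0.5933.

Power ≈ 0.593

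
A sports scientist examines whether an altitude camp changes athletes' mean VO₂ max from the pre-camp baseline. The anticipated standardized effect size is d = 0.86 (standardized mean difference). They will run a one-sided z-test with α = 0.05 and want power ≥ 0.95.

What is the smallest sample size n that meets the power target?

n = 15

Set Φ(δ − 1.645) = 0.95; then δ − 1.645 = Φ⁻¹(0.95) = 1.645, giving δ = 3.290.
δ = d·√n ⇒ n = (δ/d)² = (3.290 / 0.86)² = 14.63.
Rounding up, n = 15.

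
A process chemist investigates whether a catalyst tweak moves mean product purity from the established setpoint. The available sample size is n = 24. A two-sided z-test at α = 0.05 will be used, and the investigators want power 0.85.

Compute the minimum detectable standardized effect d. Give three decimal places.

Need Φ(δ − 1.960) = 0.85, so δ = 1.960 + 1.036 = 2.996.
(Lower-tail contribution to power is negligible for δ > 0.)
δ = d·√n ⇒ d = δ/√n = 2.996/√24 = 0.6116.

d ≈ 0.612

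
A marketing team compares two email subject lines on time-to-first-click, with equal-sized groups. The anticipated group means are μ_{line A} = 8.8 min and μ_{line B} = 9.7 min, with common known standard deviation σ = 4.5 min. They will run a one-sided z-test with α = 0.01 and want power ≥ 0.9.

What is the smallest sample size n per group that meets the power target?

Standardized effect: d = |μ_{line A} − μ_{line B}| / σ = |8.8 − 9.7| / 4.5 = 0.2000
For power 0.9 need Φ(δ − z_{0.01}) = 0.9, so δ = z_{0.01} + z_{0.10} = 2.326 + 1.282 = 3.608.
δ = d·√(n/2) ⇒ n = 2(δ/d)² = 2 × (3.608 / 0.2000)² = 650.85.
Round up to the next whole unit.

n = 651 per group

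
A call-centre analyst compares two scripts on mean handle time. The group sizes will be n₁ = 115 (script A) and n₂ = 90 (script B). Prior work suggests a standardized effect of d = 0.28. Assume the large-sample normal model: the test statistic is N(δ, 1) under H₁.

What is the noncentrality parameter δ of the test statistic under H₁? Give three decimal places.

δ = d / √(1/n₁ + 1/n₂) = 0.28 / √(1/115 + 1/90) = 1.9895

δ ≈ 1.990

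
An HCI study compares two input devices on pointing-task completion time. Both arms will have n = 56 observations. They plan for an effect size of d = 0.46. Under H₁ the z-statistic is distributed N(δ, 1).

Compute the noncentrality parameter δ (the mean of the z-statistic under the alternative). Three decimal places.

δ ≈ 2.434

δ = d·√(n/2) = 0.46 × √(56/2) = 2.4341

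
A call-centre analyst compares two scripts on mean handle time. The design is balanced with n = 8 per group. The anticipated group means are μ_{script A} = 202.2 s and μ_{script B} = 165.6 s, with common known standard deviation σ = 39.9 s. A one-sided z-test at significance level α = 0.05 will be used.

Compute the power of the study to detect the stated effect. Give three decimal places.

Standardized effect: d = |μ_{script A} − μ_{script B}| / σ = |202.2 − 165.6| / 39.9 = 0.9173
Noncentrality parameter: δ = d·√(n/2) = 0.9173 × √(8/2) = 1.8346
One-sided α = 0.05 → critical value z_{0.05} = 1.645.
Power = Φ(δ − 1.645) = Φ(0.190) = 0.5752.

Power ≈ 0.575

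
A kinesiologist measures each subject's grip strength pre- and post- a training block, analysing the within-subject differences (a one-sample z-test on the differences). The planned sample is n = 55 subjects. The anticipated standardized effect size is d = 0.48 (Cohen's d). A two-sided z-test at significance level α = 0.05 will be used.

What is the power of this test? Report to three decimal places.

Power ≈ 0.945

Noncentrality parameter: δ = d·√n = 0.48 × √55 = 3.5598
Two-sided α = 0.05 → critical value z_{0.025} = 1.960.
Power = Φ(δ − 1.960) + Φ(−δ − 1.960) = Φ(1.600) + Φ(-5.520) = 0.9452 + 0.0000 = 0.9452.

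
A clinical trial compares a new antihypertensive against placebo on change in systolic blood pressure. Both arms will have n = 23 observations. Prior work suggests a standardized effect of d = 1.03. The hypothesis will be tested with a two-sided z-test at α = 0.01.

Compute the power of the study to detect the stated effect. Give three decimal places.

Power ≈ 0.820

Noncentrality parameter: δ = d·√(n/2) = 1.03 × √(23/2) = 3.4929
Critical value for a two-sided test at α = 0.01: z_{α/2} = 2.576.
Power = Φ(δ − 2.576) + Φ(−δ − 2.576) = Φ(0.917) + Φ(-6.069) = 0.8204 + 0.0000 = 0.8204.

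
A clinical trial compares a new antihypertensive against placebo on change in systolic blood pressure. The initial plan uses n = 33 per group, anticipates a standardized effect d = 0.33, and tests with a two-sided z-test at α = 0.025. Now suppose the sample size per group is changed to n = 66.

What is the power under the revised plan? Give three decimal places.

With n = 66 per group: δ = d·√(n/2) = 0.33 × √(66/2) = 1.8957. Critical value z_{0.0125} = 2.241.
Revised power = Φ(δ − 2.241) + Φ(−δ − 2.241) = Φ(-0.346) + Φ(-4.137) = 0.3648 + 0.0000 = 0.3648.

Power ≈ 0.365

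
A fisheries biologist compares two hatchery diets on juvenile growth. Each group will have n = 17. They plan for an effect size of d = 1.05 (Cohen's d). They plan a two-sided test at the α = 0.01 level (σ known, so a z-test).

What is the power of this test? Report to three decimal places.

Power ≈ 0.686

Noncentrality parameter: λ = d·√(n/2) = 1.05 × √(17/2) = 3.0612
Two-sided α = 0.01 → critical value z_{0.005} = 2.576.
Power = Φ(λ − 2.576) + Φ(−λ − 2.576) = Φ(0.485) + Φ(-5.637) = 0.6863 + 0.0000 = 0.6863.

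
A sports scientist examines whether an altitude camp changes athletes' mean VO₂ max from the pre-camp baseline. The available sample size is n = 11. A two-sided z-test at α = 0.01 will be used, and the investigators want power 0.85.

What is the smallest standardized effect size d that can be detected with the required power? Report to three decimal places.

d ≈ 1.089

Need Φ(δ − 2.576) = 0.85, so δ = 2.576 + 1.036 = 3.612.
(The second rejection-region term Φ(−δ − z_{α/2}) is negligible and dropped.)
δ = d·√n ⇒ d = δ/√n = 3.612/√11 = 1.0891.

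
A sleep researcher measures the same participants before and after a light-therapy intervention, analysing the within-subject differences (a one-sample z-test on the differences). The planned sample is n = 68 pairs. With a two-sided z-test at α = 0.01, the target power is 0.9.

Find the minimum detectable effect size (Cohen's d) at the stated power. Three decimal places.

Required noncentrality: δ = z_{0.005} + z_{0.10} = 2.576 + 1.282 = 3.857.
(Lower-tail contribution to power is negligible for δ > 0.)
δ = d·√n ⇒ d = δ/√n = 3.857/√68 = 0.4678.

d ≈ 0.468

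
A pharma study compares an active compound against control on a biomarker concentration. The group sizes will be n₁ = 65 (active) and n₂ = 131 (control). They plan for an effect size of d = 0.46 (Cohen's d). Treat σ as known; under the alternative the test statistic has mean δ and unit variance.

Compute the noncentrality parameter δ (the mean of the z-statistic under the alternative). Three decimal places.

δ ≈ 3.032

The noncentrality parameter scales effect size by the design's sample-size factor: δ = d / √(1/n₁ + 1/n₂) = 0.46 / √(1/65 + 1/131) = 3.0320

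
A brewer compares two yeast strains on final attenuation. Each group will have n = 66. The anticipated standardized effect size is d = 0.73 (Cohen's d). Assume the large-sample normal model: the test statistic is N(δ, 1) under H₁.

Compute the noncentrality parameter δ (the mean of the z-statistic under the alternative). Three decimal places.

δ = d·√(n/2) = 0.73 × √(66/2) = 4.1935

δ ≈ 4.194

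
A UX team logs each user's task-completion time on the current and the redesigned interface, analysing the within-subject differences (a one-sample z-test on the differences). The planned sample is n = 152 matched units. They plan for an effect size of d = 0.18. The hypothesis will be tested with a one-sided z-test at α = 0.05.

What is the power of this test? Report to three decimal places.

Power ≈ 0.717

Noncentrality parameter: δ = d·√n = 0.18 × √152 = 2.2192
Critical value for a one-sided test at α = 0.05: z_α = 1.645.
Power = Φ(δ − 1.645) = Φ(0.574) = 0.7171.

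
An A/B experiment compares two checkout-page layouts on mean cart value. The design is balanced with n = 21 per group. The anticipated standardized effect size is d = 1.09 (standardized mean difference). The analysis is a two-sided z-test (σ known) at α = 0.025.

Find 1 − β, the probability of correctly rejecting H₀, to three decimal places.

Power ≈ 0.902

Noncentrality parameter: δ = d·√(n/2) = 1.09 × √(21/2) = 3.5320
Critical value for a two-sided test at α = 0.025: z_{α/2} = 2.241.
Power = Φ(δ − 2.241) + Φ(−δ − 2.241) = Φ(1.291) + Φ(-5.773) = 0.9016 + 0.0000 = 0.9016.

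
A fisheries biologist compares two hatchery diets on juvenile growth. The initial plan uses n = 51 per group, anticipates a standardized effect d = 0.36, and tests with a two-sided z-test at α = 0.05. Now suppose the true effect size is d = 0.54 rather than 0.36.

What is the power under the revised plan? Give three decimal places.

Power ≈ 0.778

With d = 0.54: δ = d·√(n/2) = 0.54 × √(51/2) = 2.7269. Critical value z_{0.025} = 1.960.
Revised power = Φ(δ − 1.960) + Φ(−δ − 1.960) = Φ(0.767) + Φ(-4.687) = 0.7784 + 0.0000 = 0.7784.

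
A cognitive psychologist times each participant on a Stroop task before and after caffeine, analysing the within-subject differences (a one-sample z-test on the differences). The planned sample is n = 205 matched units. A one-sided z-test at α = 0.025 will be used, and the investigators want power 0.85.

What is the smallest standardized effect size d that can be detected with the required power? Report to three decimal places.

Required noncentrality: δ = z_{0.025} + z_{0.15} = 1.960 + 1.036 = 2.996.
δ = d·√n ⇒ d = δ/√n = 2.996/√205 = 0.2093.

d ≈ 0.209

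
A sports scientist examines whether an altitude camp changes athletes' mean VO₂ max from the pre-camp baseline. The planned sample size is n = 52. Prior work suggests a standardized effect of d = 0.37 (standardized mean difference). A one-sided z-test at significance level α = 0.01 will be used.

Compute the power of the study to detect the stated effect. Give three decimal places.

Noncentrality parameter: δ = d·√n = 0.37 × √52 = 2.6681
One-sided α = 0.01 → critical value z_{0.01} = 2.326.
Power = P(Z > 2.326 − δ) = Φ(0.342) = 0.6337.

Power ≈ 0.634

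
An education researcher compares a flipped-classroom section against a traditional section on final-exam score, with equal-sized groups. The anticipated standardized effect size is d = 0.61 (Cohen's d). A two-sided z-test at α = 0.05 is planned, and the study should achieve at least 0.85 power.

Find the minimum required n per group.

Set Φ(δ − 1.960) = 0.85; then δ − 1.960 = Φ⁻¹(0.85) = 1.036, giving δ = 2.996.
(For δ > 0 the lower-tail rejection region contributes negligibly to power, so the one-term inversion is standard.)
δ = d·√(n/2) ⇒ n = 2(δ/d)² = 2 × (2.996 / 0.61)² = 48.26.
Round up to the next whole unit.

n = 49 per group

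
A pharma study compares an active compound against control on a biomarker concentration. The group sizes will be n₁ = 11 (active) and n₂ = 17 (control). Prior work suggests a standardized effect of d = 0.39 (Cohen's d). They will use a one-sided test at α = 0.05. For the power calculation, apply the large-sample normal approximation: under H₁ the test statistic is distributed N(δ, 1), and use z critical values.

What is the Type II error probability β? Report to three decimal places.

Noncentrality parameter: δ = d / √(1/n₁ + 1/n₂) = 0.39 / √(1/11 + 1/17) = 1.0079
Critical value for a one-sided test at α = 0.05: z_α = 1.645.
Power = P(Z > 1.645 − δ) = Φ(-0.637) = 0.2621.
Type II error: β = 1 − power = 1 − 0.2621 = 0.7379.

β ≈ 0.738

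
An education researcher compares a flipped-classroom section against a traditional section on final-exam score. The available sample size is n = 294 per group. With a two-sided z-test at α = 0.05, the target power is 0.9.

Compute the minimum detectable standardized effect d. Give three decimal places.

d ≈ 0.267

Required noncentrality: δ = z_{0.025} + z_{0.10} = 1.960 + 1.282 = 3.242.
(The second rejection-region term Φ(−δ − z_{α/2}) is negligible and dropped.)
δ = d·√(n/2) ⇒ d = δ/√(n/2) = 3.242/√(294/2) = 0.2674.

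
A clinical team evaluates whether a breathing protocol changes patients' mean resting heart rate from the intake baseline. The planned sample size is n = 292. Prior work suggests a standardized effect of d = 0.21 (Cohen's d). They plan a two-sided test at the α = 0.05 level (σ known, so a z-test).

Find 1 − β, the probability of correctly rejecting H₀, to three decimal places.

Power ≈ 0.948

Noncentrality parameter: δ = d·√n = 0.21 × √292 = 3.5885
Critical value for a two-sided test at α = 0.05: z_{α/2} = 1.960.
Power = Φ(δ − 1.960) + Φ(−δ − 1.960) = Φ(1.629) + Φ(-5.548) = 0.9483 + 0.0000 = 0.9483.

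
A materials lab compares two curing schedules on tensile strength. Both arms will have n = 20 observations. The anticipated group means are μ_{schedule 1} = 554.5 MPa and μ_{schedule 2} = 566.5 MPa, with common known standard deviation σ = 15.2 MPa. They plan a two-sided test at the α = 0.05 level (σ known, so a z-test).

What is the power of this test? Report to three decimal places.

Power ≈ 0.704

Standardized effect: d = |μ_{schedule 1} − μ_{schedule 2}| / σ = |554.5 − 566.5| / 15.2 = 0.7895
Noncentrality parameter: δ = d·√(n/2) = 0.7895 × √(20/2) = 2.4965
Two-sided α = 0.05 → critical value z_{0.025} = 1.960.
Power = Φ(δ − 1.960) + Φ(−δ − 1.960) = Φ(0.537) + Φ(-4.456) = 0.7042 + 0.0000 = 0.7042.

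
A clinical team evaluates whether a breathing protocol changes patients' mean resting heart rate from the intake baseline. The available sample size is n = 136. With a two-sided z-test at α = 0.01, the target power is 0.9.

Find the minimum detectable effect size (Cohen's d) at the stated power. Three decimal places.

Required noncentrality: δ = z_{0.005} + z_{0.10} = 2.576 + 1.282 = 3.857.
(The second rejection-region term Φ(−δ − z_{α/2}) is negligible and dropped.)
δ = d·√n ⇒ d = δ/√n = 3.857/√136 = 0.3308.

d ≈ 0.331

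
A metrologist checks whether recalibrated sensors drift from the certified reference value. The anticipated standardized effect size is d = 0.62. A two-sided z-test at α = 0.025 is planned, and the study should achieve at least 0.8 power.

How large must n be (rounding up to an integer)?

For power 0.8 need Φ(δ − z_{0.0125}) = 0.8, so δ = z_{0.0125} + z_{0.20} = 2.241 + 0.842 = 3.083.
(The Φ(−δ − z_{α/2}) term is vanishingly small for δ > 0 and is dropped in the standard sample-size formula.)
δ = d·√n ⇒ n = (δ/d)² = (3.083 / 0.62)² = 24.73.
Rounding up, n = 25.

n = 25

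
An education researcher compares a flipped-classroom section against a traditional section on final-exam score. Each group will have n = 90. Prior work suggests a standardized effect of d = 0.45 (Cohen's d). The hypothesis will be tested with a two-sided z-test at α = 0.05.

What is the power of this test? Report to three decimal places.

Power ≈ 0.855

Noncentrality parameter: λ = d·√(n/2) = 0.45 × √(90/2) = 3.0187
Two-sided α = 0.05 → critical value z_{0.025} = 1.960.
Power = Φ(λ − 1.960) + Φ(−λ − 1.960) = Φ(1.059) + Φ(-4.979) = 0.8551 + 0.0000 = 0.8551.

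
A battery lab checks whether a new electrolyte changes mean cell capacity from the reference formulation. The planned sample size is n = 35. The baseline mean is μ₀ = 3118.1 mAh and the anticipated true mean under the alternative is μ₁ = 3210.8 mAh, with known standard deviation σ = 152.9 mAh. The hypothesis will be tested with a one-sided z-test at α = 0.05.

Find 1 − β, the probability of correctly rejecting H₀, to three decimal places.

Standardized effect: d = |μ₁ − μ₀| / σ = |3210.8 − 3118.1| / 152.9 = 0.6063
Noncentrality parameter: δ = d·√n = 0.6063 × √35 = 3.5868
Critical value for a one-sided test at α = 0.05: z_α = 1.645.
Power = P(Z > 1.645 − δ) = Φ(1.942) = 0.9739.

Power ≈ 0.974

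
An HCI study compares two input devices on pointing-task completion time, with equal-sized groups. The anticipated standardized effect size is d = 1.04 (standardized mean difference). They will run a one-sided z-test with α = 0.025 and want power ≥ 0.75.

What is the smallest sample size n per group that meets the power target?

For power 0.75 need Φ(δ − z_{0.025}) = 0.75, so δ = z_{0.025} + z_{0.25} = 1.960 + 0.674 = 2.634.
δ = d·√(n/2) ⇒ n = 2(δ/d)² = 2 × (2.634 / 1.04)² = 12.83.
Rounding up, n = 13 per group.

n = 13 per group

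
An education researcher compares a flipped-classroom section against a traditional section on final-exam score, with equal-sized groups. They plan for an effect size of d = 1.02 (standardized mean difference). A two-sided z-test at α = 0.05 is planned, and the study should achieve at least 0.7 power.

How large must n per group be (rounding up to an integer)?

Set Φ(δ − 1.960) = 0.7; then δ − 1.960 = Φ⁻¹(0.7) = 0.524, giving δ = 2.484.
(Ignoring the negligible lower-tail rejection probability gives the usual closed-form inversion.)
δ = d·√(n/2) ⇒ n = 2(δ/d)² = 2 × (2.484 / 1.02)² = 11.86.
Round up to the next whole unit.

n = 12 per group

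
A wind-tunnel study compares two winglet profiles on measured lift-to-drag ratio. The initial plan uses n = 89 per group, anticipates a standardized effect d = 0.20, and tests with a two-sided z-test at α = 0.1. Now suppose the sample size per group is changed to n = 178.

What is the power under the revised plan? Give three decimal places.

With n = 178 per group: δ = d·√(n/2) = 0.20 × √(178/2) = 1.8868. Critical value z_{0.05} = 1.645.
Revised power = Φ(δ − 1.645) + Φ(−δ − 1.645) = Φ(0.242) + Φ(-3.532) = 0.5956 + 0.0002 = 0.5958.

Power ≈ 0.596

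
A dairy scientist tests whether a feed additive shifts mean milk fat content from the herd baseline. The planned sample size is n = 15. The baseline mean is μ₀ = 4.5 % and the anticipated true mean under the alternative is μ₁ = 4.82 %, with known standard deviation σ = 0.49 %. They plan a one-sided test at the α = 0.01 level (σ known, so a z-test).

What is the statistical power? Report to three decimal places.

Standardized effect: d = |μ₁ − μ₀| / σ = |4.82 − 4.5| / 0.49 = 0.6531
Noncentrality parameter: δ = d·√n = 0.6531 × √15 = 2.5293
Critical value for a one-sided test at α = 0.01: z_α = 2.326.
Power = Φ(δ − 2.326) = Φ(0.203) = 0.5804.

Power ≈ 0.580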